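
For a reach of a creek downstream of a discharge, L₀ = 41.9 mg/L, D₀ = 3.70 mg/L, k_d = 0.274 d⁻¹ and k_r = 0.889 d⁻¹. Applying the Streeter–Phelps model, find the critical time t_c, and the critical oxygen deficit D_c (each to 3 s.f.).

t_c ≈ 1.55 d; D_c ≈ 8.43 mg/L

With k_r/k_d = 3.245 and 1 − D₀(k_r−k_d)/(k_d L₀) = 0.8018,
t_c = ln(3.245 × 0.8018) / (0.889 − 0.274) = ln(2.601) / 0.6150 = 0.9561/0.6150 = 1.555 d.
D_c = (k_d/k_r) L₀ e^(−k_d t_c) = (0.274/0.889) × 41.9 × e^(−0.274×1.555) = 0.3082 × 41.9 × 0.6531 = 8.435 mg/L.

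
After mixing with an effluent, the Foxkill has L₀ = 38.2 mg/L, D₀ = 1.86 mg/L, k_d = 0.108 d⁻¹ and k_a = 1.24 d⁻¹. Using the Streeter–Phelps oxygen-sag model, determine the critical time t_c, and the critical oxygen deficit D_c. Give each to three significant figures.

With k_a/k_d = 11.48 and 1 − D₀(k_a−k_d)/(k_d L₀) = 0.4896,
t_c = ln(11.48 × 0.4896) / (1.24 − 0.108) = ln(5.622) / 1.132 = 1.727/1.132 = 1.525 d.
L(t_c) = L₀ e^(−k_d t_c) = 38.2 × 0.8481 = 32.40 mg/L, and at the critical point k_a D_c = k_d L, so D_c = (0.108/1.24) × 32.40 = 2.822 mg/L.

t_c ≈ 1.53 d; D_c ≈ 2.82 mg/L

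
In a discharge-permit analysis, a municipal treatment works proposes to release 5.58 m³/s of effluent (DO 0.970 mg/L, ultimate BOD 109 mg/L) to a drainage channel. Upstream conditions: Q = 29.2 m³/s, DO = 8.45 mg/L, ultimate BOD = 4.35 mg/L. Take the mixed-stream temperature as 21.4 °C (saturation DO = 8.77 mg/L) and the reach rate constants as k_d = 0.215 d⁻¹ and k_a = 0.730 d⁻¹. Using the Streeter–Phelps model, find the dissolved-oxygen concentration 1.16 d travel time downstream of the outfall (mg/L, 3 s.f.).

DO ≈ 5.03 mg/L

Mixed DO = (29.2×8.45 + 5.58×0.970)/(29.2+5.58) = 252.2/34.78 = 7.250 mg/L.
Mixed L₀ = (29.2×4.35 + 5.58×109)/(34.78) = 735.2/34.78 = 21.14 mg/L.
Initial deficit D₀ = C_s − DO₀ = 8.77 − 7.250 = 1.520 mg/L.
D(1.16) = [0.215×21.14/(0.730−0.215)](e^(−0.215×1.16) − e^(−0.730×1.16)) + 1.520 e^(−0.730×1.16)
= 8.825 × (0.7793 − 0.4288) + 1.520 × 0.4288 = 3.745 mg/L.
DO = 8.77 − 3.745 = 5.025 mg/L.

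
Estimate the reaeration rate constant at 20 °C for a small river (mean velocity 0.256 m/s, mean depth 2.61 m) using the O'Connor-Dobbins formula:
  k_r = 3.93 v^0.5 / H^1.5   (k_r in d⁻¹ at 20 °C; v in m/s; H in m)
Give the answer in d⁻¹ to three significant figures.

k_r = 3.93 × 0.256^0.5 / 2.61^1.5 = 3.93 × 0.5060 / 4.217 = 0.4716 d⁻¹.

k_r ≈ 0.472 d⁻¹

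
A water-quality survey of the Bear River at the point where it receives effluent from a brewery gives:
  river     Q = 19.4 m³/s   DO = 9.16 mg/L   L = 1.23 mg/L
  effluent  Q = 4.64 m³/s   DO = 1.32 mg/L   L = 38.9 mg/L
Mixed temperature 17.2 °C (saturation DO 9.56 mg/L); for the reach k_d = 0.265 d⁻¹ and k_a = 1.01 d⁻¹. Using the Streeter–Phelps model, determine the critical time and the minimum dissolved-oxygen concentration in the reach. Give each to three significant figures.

t_c ≈ 0.451 d; minimum DO ≈ 7.58 mg/L

Mixed DO = (19.4×9.16 + 4.64×1.32)/(19.4+4.64) = 183.8/24.04 = 7.647 mg/L.
Mixed L₀ = (19.4×1.23 + 4.64×38.9)/(24.04) = 204.4/24.04 = 8.501 mg/L.
Initial deficit D₀ = C_s − DO₀ = 9.56 − 7.647 = 1.913 mg/L.
t_c = (1/0.7450) ln[(1.01/0.265)(1 − 1.913×0.7450/(0.265×8.501))] = 1.342 × ln(1.400) = 0.4514 d.
D_c = (0.265/1.01) × 8.501 × e^(−0.265×0.4514) = 0.2624 × 8.501 × 0.8872 = 1.979 mg/L.
Minimum DO = 9.56 − 1.979 = 7.581 mg/L.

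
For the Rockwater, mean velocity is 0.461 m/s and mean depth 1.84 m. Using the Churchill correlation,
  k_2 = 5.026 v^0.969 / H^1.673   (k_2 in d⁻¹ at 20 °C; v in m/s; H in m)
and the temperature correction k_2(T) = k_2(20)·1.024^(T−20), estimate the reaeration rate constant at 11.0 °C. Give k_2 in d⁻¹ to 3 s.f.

k_2 ≈ 0.691 d⁻¹

k_2(20) = 5.026 × 0.461^0.969 / 1.84^1.673 = 5.026 × 0.4722 / 2.774 = 0.8557 d⁻¹.
k_2(11.0) = 0.8557 × 1.024^(11.0−20) = 0.8557 × 0.8078 = 0.6912 d⁻¹.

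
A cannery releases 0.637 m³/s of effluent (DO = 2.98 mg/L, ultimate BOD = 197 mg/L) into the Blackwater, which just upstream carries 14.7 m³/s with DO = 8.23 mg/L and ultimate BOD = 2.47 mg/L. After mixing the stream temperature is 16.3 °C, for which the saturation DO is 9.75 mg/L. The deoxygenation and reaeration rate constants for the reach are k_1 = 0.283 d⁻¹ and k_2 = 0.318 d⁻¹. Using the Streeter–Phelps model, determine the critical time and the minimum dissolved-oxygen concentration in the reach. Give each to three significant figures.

Mixed DO = (14.7×8.23 + 0.637×2.98)/(14.7+0.637) = 122.9/15.34 = 8.012 mg/L.
Mixed L₀ = (14.7×2.47 + 0.637×197)/(15.34) = 161.8/15.34 = 10.55 mg/L.
Initial deficit D₀ = C_s − DO₀ = 9.75 − 8.012 = 1.738 mg/L.
t_c = (1/0.03500) ln[(0.318/0.283)(1 − 1.738×0.03500/(0.283×10.55))] = 28.57 × ln(1.101) = 2.743 d.
D_c = (0.283/0.318) × 10.55 × e^(−0.283×2.743) = 0.8899 × 10.55 × 0.4601 = 4.319 mg/L.
Minimum DO = 9.75 − 4.319 = 5.431 mg/L.

t_c ≈ 2.74 d; minimum DO ≈ 5.43 mg/L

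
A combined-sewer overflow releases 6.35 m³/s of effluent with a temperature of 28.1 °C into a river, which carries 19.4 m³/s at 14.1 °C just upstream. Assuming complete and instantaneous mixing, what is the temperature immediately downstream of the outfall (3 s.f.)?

17.6 °C

Flow-weighted mixing: C = (Q_r C_r + Q_w C_w)/(Q_r + Q_w)
= (19.4×14.1 + 6.35×28.1)/(19.4 + 6.35) = 452.0/25.75 = 17.55 °C.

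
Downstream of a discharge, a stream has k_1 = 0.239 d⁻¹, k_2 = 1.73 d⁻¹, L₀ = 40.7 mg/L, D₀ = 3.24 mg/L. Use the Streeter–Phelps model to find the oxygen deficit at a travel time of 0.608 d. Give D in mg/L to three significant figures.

k_1 L₀/(k_2−k_1) = 0.239×40.7/(1.73−0.239) = 9.727/1.491 = 6.524 mg/L.
e^(−k_1 t) = e^(−0.239×0.6080) = 0.8648; e^(−k_2 t) = e^(−1.73×0.6080) = 0.3493.
D = 6.524 × (0.8648 − 0.3493) + 3.24 × 0.3493 = 3.363 + 1.132 = 4.495 mg/L.

D ≈ 4.49 mg/L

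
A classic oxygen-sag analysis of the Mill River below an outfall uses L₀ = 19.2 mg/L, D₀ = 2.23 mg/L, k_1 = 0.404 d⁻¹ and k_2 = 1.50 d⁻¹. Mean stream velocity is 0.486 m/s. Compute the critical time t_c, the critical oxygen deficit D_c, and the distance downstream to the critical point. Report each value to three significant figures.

t_c ≈ 0.852 d; D_c ≈ 3.67 mg/L; x_c ≈ 35.8 km

At the critical point dD/dt = 0, so k_1 L₀ e^(−k_1 t) = k_2 D. Substituting D(t) from the Streeter–Phelps equation and solving for t gives
t_c = ln[(k_2/k_1)(1 − D₀(k_2−k_1)/(k_1 L₀))] / (k_2−k_1).
Here k_2−k_1 = 1.096 d⁻¹ and 1 − D₀(k_2−k_1)/(k_1 L₀) = 1 − 2.23×1.096/(0.404×19.2) = 0.6849, so
t_c = ln(3.713 × 0.6849) / 1.096 = 0.9333 / 1.096 = 0.8516 d.
D_c = (k_1/k_2) L₀ e^(−k_1 t_c) = (0.404/1.50) × 19.2 × e^(−0.404×0.8516) = 0.2693 × 19.2 × 0.7089 = 3.666 mg/L.
x_c = v t_c = 0.486 m/s × 0.8516 d × 86400 s/d = 35760 m ≈ 35.8 km.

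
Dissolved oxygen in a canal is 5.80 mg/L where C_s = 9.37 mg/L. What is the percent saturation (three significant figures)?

% saturation = C/C_s × 100 = 5.80/9.37 × 100 = 61.9 %.

61.9 % saturation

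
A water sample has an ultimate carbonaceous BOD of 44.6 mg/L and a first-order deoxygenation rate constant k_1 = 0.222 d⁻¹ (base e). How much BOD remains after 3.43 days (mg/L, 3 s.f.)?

L_t = L₀ e^(−k_1 t) = 44.6 × e^(−0.222×3.43) = 44.6 × 0.4670 = 20.83 mg/L.

L ≈ 20.8 mg/L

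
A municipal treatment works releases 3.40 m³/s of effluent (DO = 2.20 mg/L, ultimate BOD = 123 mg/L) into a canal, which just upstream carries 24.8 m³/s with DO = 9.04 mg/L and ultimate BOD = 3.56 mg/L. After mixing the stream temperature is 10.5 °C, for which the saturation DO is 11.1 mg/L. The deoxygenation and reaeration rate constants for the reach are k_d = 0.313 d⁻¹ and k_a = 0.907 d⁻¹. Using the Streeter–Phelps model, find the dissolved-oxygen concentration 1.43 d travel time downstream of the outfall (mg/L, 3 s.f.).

Mixed DO = (24.8×9.04 + 3.40×2.20)/(24.8+3.40) = 231.7/28.20 = 8.215 mg/L.
Mixed L₀ = (24.8×3.56 + 3.40×123)/(28.20) = 506.5/28.20 = 17.96 mg/L.
Initial deficit D₀ = C_s − DO₀ = 11.1 − 8.215 = 2.885 mg/L.
D(1.43) = [0.313×17.96/(0.907−0.313)](e^(−0.313×1.43) − e^(−0.907×1.43)) + 2.885 e^(−0.907×1.43)
= 9.464 × (0.6392 − 0.2733) + 2.885 × 0.2733 = 4.251 mg/L.
DO = 11.1 − 4.251 = 6.849 mg/L.

DO ≈ 6.85 mg/L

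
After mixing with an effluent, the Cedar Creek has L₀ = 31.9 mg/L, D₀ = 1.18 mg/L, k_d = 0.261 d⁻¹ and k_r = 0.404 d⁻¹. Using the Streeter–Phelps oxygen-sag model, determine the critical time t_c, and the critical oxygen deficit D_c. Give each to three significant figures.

t_c = [1/(k_r−k_d)] ln[(k_r/k_d)(1 − D₀(k_r−k_d)/(k_d L₀))]
= [1/(0.404−0.261)] ln[(0.404/0.261)(1 − 1.18×0.1430/(0.261×31.9))]
= (1/0.1430) ln[1.548 × 0.9797] = 6.993 × ln(1.517) = 6.993 × 0.4164 = 2.912 d.
L(t_c) = L₀ e^(−k_d t_c) = 31.9 × 0.4676 = 14.92 mg/L, and at the critical point k_r D_c = k_d L, so D_c = (0.261/0.404) × 14.92 = 9.638 mg/L.

t_c ≈ 2.91 d; D_c ≈ 9.64 mg/L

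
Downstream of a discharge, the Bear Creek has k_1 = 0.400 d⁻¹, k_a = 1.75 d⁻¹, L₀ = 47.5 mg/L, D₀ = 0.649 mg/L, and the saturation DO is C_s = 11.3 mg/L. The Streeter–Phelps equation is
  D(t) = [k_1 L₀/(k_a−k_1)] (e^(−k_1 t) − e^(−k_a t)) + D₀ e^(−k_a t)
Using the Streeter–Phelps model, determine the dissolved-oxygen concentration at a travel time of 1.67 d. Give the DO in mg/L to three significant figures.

DO ≈ 4.81 mg/L

k_1 L₀/(k_a−k_1) = 0.400×47.5/(1.75−0.400) = 19.00/1.350 = 14.07 mg/L.
e^(−k_1 t) = e^(−0.400×1.670) = 0.5127; e^(−k_a t) = e^(−1.75×1.670) = 0.05380.
D = 14.07 × (0.5127 − 0.05380) + 0.649 × 0.05380 = 6.459 + 0.03492 = 6.494 mg/L.
DO = C_s − D = 11.3 − 6.494 = 4.806 mg/L.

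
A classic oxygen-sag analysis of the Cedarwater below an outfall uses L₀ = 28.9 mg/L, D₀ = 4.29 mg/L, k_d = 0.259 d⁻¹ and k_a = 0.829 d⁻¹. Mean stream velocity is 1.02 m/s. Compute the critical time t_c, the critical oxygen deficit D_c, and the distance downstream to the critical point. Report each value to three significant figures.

t_c = [1/(k_a−k_d)] ln[(k_a/k_d)(1 − D₀(k_a−k_d)/(k_d L₀))]
= [1/(0.829−0.259)] ln[(0.829/0.259)(1 − 4.29×0.5700/(0.259×28.9))]
= (1/0.5700) ln[3.201 × 0.6733] = 1.754 × ln(2.155) = 1.754 × 0.7678 = 1.347 d.
L(t_c) = L₀ e^(−k_d t_c) = 28.9 × 0.7055 = 20.39 mg/L, and at the critical point k_a D_c = k_d L, so D_c = (0.259/0.829) × 20.39 = 6.370 mg/L.
x_c = v t_c = 1.02 m/s × 1.347 d × 86400 s/d = 118700 m ≈ 119 km.

t_c ≈ 1.35 d; D_c ≈ 6.37 mg/L; x_c ≈ 119 km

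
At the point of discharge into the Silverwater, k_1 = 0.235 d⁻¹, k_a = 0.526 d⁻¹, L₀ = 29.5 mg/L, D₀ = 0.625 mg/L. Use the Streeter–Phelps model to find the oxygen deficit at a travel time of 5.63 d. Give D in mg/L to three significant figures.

k_1 L₀/(k_a−k_1) = 0.235×29.5/(0.526−0.235) = 6.932/0.2910 = 23.82 mg/L.
e^(−k_1 t) = e^(−0.235×5.630) = 0.2663; e^(−k_a t) = e^(−0.526×5.630) = 0.05175.
D = 23.82 × (0.2663 − 0.05175) + 0.625 × 0.05175 = 5.112 + 0.03234 = 5.144 mg/L.

D ≈ 5.14 mg/L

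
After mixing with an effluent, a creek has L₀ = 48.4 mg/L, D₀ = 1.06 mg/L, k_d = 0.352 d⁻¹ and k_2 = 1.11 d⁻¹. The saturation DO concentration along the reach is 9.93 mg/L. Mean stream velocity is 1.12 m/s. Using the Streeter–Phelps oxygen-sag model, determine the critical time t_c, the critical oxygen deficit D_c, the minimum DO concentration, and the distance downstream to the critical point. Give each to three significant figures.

t_c ≈ 1.45 d; D_c ≈ 9.21 mg/L; min DO ≈ 0.722 mg/L; x_c ≈ 140 km

At the critical point dD/dt = 0, so k_d L₀ e^(−k_d t) = k_2 D. Substituting D(t) from the Streeter–Phelps equation and solving for t gives
t_c = ln[(k_2/k_d)(1 − D₀(k_2−k_d)/(k_d L₀))] / (k_2−k_d).
Here k_2−k_d = 0.7580 d⁻¹ and 1 − D₀(k_2−k_d)/(k_d L₀) = 1 − 1.06×0.7580/(0.352×48.4) = 0.9528, so
t_c = ln(3.153 × 0.9528) / 0.7580 = 1.100 / 0.7580 = 1.451 d.
L(t_c) = L₀ e^(−k_d t_c) = 48.4 × 0.6000 = 29.04 mg/L, and at the critical point k_2 D_c = k_d L, so D_c = (0.352/1.11) × 29.04 = 9.208 mg/L.
Minimum DO = C_s − D_c = 9.93 − 9.208 = 0.7216 mg/L.
x_c = v t_c = 1.12 m/s × 1.451 d × 86400 s/d = 140500 m ≈ 140 km.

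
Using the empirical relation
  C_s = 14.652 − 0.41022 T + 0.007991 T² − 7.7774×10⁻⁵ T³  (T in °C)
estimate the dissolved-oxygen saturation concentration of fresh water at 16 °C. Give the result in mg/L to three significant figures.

C_s = 14.652 − 0.41022×16 + 0.007991×16² − 7.7774×10⁻⁵×16³ = 9.816 mg/L.

C_s ≈ 9.82 mg/L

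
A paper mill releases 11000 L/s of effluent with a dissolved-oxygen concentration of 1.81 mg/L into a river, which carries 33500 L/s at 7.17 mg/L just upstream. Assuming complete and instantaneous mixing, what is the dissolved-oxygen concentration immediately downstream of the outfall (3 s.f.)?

Flow-weighted mixing: C = (Q_r C_r + Q_w C_w)/(Q_r + Q_w)
= (33500×7.17 + 11000×1.81)/(33500 + 11000) = 260100/44500 = 5.845 mg/L.

5.85 mg/L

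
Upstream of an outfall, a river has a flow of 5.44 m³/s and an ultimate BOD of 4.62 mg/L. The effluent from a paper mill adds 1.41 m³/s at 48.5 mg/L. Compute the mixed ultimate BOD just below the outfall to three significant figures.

13.7 mg/L

Flow-weighted mixing: C = (Q_r C_r + Q_w C_w)/(Q_r + Q_w)
= (5.44×4.62 + 1.41×48.5)/(5.44 + 1.41) = 93.52/6.850 = 13.65 mg/L.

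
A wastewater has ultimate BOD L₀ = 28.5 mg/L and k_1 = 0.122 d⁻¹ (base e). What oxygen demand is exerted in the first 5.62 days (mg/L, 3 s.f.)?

y_t = L₀(1 − e^(−k_1 t)) = 28.5 × (1 − e^(−0.122×5.62))
= 28.5 × (1 − 0.5038) = 28.5 × 0.4962 = 14.14 mg/L.

y ≈ 14.1 mg/L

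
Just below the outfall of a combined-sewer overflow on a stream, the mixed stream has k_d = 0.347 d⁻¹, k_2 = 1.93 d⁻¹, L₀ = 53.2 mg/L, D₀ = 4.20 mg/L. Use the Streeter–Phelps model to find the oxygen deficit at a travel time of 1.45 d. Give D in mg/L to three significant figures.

k_d L₀/(k_2−k_d) = 0.347×53.2/(1.93−0.347) = 18.46/1.583 = 11.66 mg/L.
e^(−k_d t) = e^(−0.347×1.450) = 0.6046; e^(−k_2 t) = e^(−1.93×1.450) = 0.06090.
D = 11.66 × (0.6046 − 0.06090) + 4.20 × 0.06090 = 6.341 + 0.2558 = 6.596 mg/L.

D ≈ 6.60 mg/L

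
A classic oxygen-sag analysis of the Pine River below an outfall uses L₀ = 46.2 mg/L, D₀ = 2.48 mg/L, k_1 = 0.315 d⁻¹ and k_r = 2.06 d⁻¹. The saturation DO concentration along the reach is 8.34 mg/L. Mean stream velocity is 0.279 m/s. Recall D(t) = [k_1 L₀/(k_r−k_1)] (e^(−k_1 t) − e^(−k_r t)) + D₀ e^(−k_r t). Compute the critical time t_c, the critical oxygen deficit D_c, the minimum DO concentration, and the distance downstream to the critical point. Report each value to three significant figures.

t_c ≈ 0.874 d; D_c ≈ 5.36 mg/L; min DO ≈ 2.98 mg/L; x_c ≈ 21.1 km

With k_r/k_1 = 6.540 and 1 − D₀(k_r−k_1)/(k_1 L₀) = 0.7026,
t_c = ln(6.540 × 0.7026) / (2.06 − 0.315) = ln(4.595) / 1.745 = 1.525/1.745 = 0.8739 d.
D_c = (k_1/k_r) L₀ e^(−k_1 t_c) = (0.315/2.06) × 46.2 × e^(−0.315×0.8739) = 0.1529 × 46.2 × 0.7594 = 5.365 mg/L.
Minimum DO = C_s − D_c = 8.34 − 5.365 = 2.975 mg/L.
x_c = v t_c = 0.279 m/s × 0.8739 d × 86400 s/d = 21070 m ≈ 21.1 km.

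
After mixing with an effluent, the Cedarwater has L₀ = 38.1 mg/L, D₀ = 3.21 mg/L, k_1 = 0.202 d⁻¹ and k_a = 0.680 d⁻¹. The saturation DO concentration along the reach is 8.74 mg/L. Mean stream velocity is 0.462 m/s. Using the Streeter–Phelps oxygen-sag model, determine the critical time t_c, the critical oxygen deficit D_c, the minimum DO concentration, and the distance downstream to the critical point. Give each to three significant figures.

t_c = [1/(k_a−k_1)] ln[(k_a/k_1)(1 − D₀(k_a−k_1)/(k_1 L₀))]
= [1/(0.680−0.202)] ln[(0.680/0.202)(1 − 3.21×0.4780/(0.202×38.1))]
= (1/0.4780) ln[3.366 × 0.8006] = 2.092 × ln(2.695) = 2.092 × 0.9915 = 2.074 d.
D_c = (k_1/k_a) L₀ e^(−k_1 t_c) = (0.202/0.680) × 38.1 × e^(−0.202×2.074) = 0.2971 × 38.1 × 0.6577 = 7.444 mg/L.
Minimum DO = C_s − D_c = 8.74 − 7.444 = 1.296 mg/L.
x_c = v t_c = 0.462 m/s × 2.074 d × 86400 s/d = 82800 m ≈ 82.8 km.

t_c ≈ 2.07 d; D_c ≈ 7.44 mg/L; min DO ≈ 1.30 mg/L; x_c ≈ 82.8 km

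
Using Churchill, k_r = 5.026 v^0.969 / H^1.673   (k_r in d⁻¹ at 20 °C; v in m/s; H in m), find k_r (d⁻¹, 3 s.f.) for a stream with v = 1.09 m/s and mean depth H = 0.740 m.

k_r ≈ 9.04 d⁻¹

k_r = 5.026 × 1.09^0.969 / 0.740^1.673 = 5.026 × 1.087 / 0.6043 = 9.042 d⁻¹.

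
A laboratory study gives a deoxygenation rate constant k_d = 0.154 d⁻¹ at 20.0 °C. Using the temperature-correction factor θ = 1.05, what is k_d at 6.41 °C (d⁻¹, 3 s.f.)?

k_d ≈ 0.0794 d⁻¹

k_d(T₂) = k_d(T₁) · θ^(T₂−T₁) = 0.154 × 1.05^(6.41−20.0)
= 0.154 × 1.05^-13.6 = 0.154 × 0.5153 = 0.07935 d⁻¹.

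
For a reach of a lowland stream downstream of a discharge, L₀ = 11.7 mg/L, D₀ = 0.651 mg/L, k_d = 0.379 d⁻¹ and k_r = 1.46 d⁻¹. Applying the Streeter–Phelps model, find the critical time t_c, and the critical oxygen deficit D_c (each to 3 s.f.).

t_c ≈ 1.09 d; D_c ≈ 2.01 mg/L

t_c = [1/(k_r−k_d)] ln[(k_r/k_d)(1 − D₀(k_r−k_d)/(k_d L₀))]
= [1/(1.46−0.379)] ln[(1.46/0.379)(1 − 0.651×1.081/(0.379×11.7))]
= (1/1.081) ln[3.852 × 0.8413] = 0.9251 × ln(3.241) = 0.9251 × 1.176 = 1.088 d.
D_c = (k_d/k_r) L₀ e^(−k_d t_c) = (0.379/1.46) × 11.7 × e^(−0.379×1.088) = 0.2596 × 11.7 × 0.6622 = 2.011 mg/L.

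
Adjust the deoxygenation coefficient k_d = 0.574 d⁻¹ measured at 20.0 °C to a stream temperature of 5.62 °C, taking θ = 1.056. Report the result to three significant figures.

k_d(T₂) = k_d(T₁) · θ^(T₂−T₁) = 0.574 × 1.056^(5.62−20.0)
= 0.574 × 1.056^-14.4 = 0.574 × 0.4568 = 0.2622 d⁻¹.

k_d ≈ 0.262 d⁻¹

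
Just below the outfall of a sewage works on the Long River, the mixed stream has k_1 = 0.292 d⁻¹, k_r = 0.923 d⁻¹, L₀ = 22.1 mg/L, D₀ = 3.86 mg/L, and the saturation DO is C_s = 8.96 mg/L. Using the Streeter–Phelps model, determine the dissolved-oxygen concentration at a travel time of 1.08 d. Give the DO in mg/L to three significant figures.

DO ≈ 3.85 mg/L

k_1 L₀/(k_r−k_1) = 0.292×22.1/(0.923−0.292) = 6.453/0.6310 = 10.23 mg/L.
e^(−k_1 t) = e^(−0.292×1.080) = 0.7295; e^(−k_r t) = e^(−0.923×1.080) = 0.3690.
D = 10.23 × (0.7295 − 0.3690) + 3.86 × 0.3690 = 3.687 + 1.425 = 5.111 mg/L.
DO = C_s − D = 8.96 − 5.111 = 3.849 mg/L.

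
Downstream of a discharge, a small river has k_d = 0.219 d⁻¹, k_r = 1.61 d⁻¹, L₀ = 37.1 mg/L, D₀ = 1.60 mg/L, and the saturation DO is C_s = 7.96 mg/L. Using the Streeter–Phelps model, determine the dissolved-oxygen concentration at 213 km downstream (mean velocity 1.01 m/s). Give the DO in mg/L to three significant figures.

DO ≈ 4.62 mg/L

Travel time t = x/v = 213 km / (1.01 m/s) = 213000 m / 1.01 m/s = 210900 s = 2.441 d.
k_d L₀/(k_r−k_d) = 0.219×37.1/(1.61−0.219) = 8.125/1.391 = 5.841 mg/L.
e^(−k_d t) = e^(−0.219×2.441) = 0.5859; e^(−k_r t) = e^(−1.61×2.441) = 0.01965.
D = 5.841 × (0.5859 − 0.01965) + 1.60 × 0.01965 = 3.308 + 0.03144 = 3.339 mg/L.
DO = C_s − D = 7.96 − 3.339 = 4.621 mg/L.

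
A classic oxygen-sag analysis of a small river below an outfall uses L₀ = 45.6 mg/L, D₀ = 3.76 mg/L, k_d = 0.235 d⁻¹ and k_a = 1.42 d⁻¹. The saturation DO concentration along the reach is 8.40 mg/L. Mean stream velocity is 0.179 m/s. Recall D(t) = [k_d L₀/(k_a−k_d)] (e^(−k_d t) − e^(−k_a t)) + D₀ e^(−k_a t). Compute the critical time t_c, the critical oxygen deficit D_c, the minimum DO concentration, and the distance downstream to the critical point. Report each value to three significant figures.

t_c ≈ 1.06 d; D_c ≈ 5.88 mg/L; min DO ≈ 2.52 mg/L; x_c ≈ 16.5 km

With k_a/k_d = 6.043 and 1 − D₀(k_a−k_d)/(k_d L₀) = 0.5842,
t_c = ln(6.043 × 0.5842) / (1.42 − 0.235) = ln(3.530) / 1.185 = 1.261/1.185 = 1.064 d.
D_c = (k_d/k_a) L₀ e^(−k_d t_c) = (0.235/1.42) × 45.6 × e^(−0.235×1.064) = 0.1655 × 45.6 × 0.7787 = 5.876 mg/L.
Minimum DO = C_s − D_c = 8.40 − 5.876 = 2.524 mg/L.
x_c = v t_c = 0.179 m/s × 1.064 d × 86400 s/d = 16460 m ≈ 16.5 km.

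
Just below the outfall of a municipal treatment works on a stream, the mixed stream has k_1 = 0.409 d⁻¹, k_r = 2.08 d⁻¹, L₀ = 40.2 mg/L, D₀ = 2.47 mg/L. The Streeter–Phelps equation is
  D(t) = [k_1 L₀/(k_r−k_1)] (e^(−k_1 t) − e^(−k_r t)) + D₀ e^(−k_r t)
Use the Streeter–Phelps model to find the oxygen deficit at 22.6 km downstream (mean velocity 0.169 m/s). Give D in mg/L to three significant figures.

Travel time t = x/v = 22.6 km / (0.169 m/s) = 22600 m / 0.169 m/s = 133700 s = 1.548 d.
k_1 L₀/(k_r−k_1) = 0.409×40.2/(2.08−0.409) = 16.44/1.671 = 9.839 mg/L.
e^(−k_1 t) = e^(−0.409×1.548) = 0.5310; e^(−k_r t) = e^(−2.08×1.548) = 0.03998.
D = 9.839 × (0.5310 − 0.03998) + 2.47 × 0.03998 = 4.831 + 0.09875 = 4.930 mg/L.

D ≈ 4.93 mg/L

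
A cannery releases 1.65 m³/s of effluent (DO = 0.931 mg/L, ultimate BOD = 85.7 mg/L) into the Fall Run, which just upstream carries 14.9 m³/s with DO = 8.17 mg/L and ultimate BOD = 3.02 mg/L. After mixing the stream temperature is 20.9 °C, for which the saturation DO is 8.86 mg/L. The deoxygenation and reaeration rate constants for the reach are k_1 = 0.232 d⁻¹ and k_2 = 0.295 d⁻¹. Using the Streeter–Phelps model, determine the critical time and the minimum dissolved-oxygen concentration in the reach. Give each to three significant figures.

t_c ≈ 3.26 d; minimum DO ≈ 4.71 mg/L

Mixed DO = (14.9×8.17 + 1.65×0.931)/(14.9+1.65) = 123.3/16.55 = 7.448 mg/L.
Mixed L₀ = (14.9×3.02 + 1.65×85.7)/(16.55) = 186.4/16.55 = 11.26 mg/L.
Initial deficit D₀ = C_s − DO₀ = 8.86 − 7.448 = 1.412 mg/L.
t_c = (1/0.06300) ln[(0.295/0.232)(1 − 1.412×0.06300/(0.232×11.26))] = 15.87 × ln(1.228) = 3.264 d.
D_c = (0.232/0.295) × 11.26 × e^(−0.232×3.264) = 0.7864 × 11.26 × 0.4690 = 4.154 mg/L.
Minimum DO = 8.86 − 4.154 = 4.706 mg/L.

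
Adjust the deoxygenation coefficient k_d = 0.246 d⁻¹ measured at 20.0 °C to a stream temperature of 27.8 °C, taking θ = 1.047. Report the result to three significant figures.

k_d ≈ 0.352 d⁻¹

k_d(T₂) = k_d(T₁) · θ^(T₂−T₁) = 0.246 × 1.047^(27.8−20.0)
= 0.246 × 1.047^7.80 = 0.246 × 1.431 = 0.3520 d⁻¹.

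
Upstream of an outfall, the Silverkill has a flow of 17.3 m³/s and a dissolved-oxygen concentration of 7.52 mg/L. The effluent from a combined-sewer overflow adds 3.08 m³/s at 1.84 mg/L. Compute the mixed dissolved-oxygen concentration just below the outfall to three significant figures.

6.66 mg/L

Flow-weighted mixing: C = (Q_r C_r + Q_w C_w)/(Q_r + Q_w)
= (17.3×7.52 + 3.08×1.84)/(17.3 + 3.08) = 135.8/20.38 = 6.662 mg/L.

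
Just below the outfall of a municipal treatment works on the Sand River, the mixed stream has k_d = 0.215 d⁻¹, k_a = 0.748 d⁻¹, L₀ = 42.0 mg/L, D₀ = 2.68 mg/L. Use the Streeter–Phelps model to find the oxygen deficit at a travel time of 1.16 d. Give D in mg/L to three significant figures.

k_d L₀/(k_a−k_d) = 0.215×42.0/(0.748−0.215) = 9.030/0.5330 = 16.94 mg/L.
e^(−k_d t) = e^(−0.215×1.160) = 0.7793; e^(−k_a t) = e^(−0.748×1.160) = 0.4199.
D = 16.94 × (0.7793 − 0.4199) + 2.68 × 0.4199 = 6.088 + 1.125 = 7.213 mg/L.

D ≈ 7.21 mg/L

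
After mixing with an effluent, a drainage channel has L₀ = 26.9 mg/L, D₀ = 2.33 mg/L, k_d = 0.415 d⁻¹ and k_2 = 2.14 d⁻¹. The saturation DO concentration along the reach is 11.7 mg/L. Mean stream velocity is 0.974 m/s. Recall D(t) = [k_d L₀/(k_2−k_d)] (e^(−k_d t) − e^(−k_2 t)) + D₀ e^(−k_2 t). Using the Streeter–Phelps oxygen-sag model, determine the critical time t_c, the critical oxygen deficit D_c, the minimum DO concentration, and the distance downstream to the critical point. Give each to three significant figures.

t_c ≈ 0.692 d; D_c ≈ 3.91 mg/L; min DO ≈ 7.79 mg/L; x_c ≈ 58.2 km

t_c = [1/(k_2−k_d)] ln[(k_2/k_d)(1 − D₀(k_2−k_d)/(k_d L₀))]
= [1/(2.14−0.415)] ln[(2.14/0.415)(1 − 2.33×1.725/(0.415×26.9))]
= (1/1.725) ln[5.157 × 0.6400] = 0.5797 × ln(3.300) = 0.5797 × 1.194 = 0.6921 d.
D_c = (k_d/k_2) L₀ e^(−k_d t_c) = (0.415/2.14) × 26.9 × e^(−0.415×0.6921) = 0.1939 × 26.9 × 0.7503 = 3.914 mg/L.
Minimum DO = C_s − D_c = 11.7 − 3.914 = 7.786 mg/L.
x_c = v t_c = 0.974 m/s × 0.6921 d × 86400 s/d = 58250 m ≈ 58.2 km.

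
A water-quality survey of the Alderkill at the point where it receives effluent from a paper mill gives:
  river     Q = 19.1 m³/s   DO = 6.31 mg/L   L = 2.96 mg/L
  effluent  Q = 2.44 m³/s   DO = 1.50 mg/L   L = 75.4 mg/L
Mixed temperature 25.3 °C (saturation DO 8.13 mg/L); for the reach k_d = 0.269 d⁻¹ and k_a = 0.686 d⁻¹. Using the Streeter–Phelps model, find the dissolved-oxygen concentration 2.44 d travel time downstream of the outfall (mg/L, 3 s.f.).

DO ≈ 5.30 mg/L

Mixed DO = (19.1×6.31 + 2.44×1.50)/(19.1+2.44) = 124.2/21.54 = 5.765 mg/L.
Mixed L₀ = (19.1×2.96 + 2.44×75.4)/(21.54) = 240.5/21.54 = 11.17 mg/L.
Initial deficit D₀ = C_s − DO₀ = 8.13 − 5.765 = 2.365 mg/L.
D(2.44) = [0.269×11.17/(0.686−0.269)](e^(−0.269×2.44) − e^(−0.686×2.44)) + 2.365 e^(−0.686×2.44)
= 7.203 × (0.5187 − 0.1875) + 2.365 × 0.1875 = 2.829 mg/L.
DO = 8.13 − 2.829 = 5.301 mg/L.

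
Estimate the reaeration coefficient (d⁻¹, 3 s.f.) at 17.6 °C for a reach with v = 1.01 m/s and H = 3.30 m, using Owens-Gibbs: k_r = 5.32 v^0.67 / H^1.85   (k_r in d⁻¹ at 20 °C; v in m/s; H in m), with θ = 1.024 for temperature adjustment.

k_r(20) = 5.32 × 1.01^0.67 / 3.30^1.85 = 5.32 × 1.007 / 9.104 = 0.5882 d⁻¹.
k_r(17.6) = 0.5882 × 1.024^(17.6−20) = 0.5882 × 0.9447 = 0.5557 d⁻¹.

k_r ≈ 0.556 d⁻¹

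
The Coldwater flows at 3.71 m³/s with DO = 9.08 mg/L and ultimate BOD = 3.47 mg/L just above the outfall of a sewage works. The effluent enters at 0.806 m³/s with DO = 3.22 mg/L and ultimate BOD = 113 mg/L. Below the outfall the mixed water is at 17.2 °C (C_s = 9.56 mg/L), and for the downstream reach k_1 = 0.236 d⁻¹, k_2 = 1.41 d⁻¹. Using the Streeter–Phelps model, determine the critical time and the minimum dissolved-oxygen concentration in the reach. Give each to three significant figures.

t_c ≈ 1.18 d; minimum DO ≈ 6.64 mg/L

Mixed DO = (3.71×9.08 + 0.806×3.22)/(3.71+0.806) = 36.28/4.516 = 8.034 mg/L.
Mixed L₀ = (3.71×3.47 + 0.806×113)/(4.516) = 104.0/4.516 = 23.02 mg/L.
Initial deficit D₀ = C_s − DO₀ = 9.56 − 8.034 = 1.526 mg/L.
t_c = (1/1.174) ln[(1.41/0.236)(1 − 1.526×1.174/(0.236×23.02))] = 0.8518 × ln(4.004) = 1.182 d.
D_c = (0.236/1.41) × 23.02 × e^(−0.236×1.182) = 0.1674 × 23.02 × 0.7566 = 2.915 mg/L.
Minimum DO = 9.56 − 2.915 = 6.645 mg/L.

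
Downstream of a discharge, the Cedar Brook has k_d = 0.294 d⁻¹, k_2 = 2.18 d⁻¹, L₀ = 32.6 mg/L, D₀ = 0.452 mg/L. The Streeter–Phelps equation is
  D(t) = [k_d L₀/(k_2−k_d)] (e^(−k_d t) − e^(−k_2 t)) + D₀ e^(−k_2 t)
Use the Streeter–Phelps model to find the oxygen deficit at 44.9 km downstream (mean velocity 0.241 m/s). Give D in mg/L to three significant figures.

D ≈ 2.65 mg/L

Travel time t = x/v = 44.9 km / (0.241 m/s) = 44900 m / 0.241 m/s = 186300 s = 2.156 d.
k_d L₀/(k_2−k_d) = 0.294×32.6/(2.18−0.294) = 9.584/1.886 = 5.082 mg/L.
e^(−k_d t) = e^(−0.294×2.156) = 0.5305; e^(−k_2 t) = e^(−2.18×2.156) = 0.009088.
D = 5.082 × (0.5305 − 0.009088) + 0.452 × 0.009088 = 2.650 + 0.004108 = 2.654 mg/L.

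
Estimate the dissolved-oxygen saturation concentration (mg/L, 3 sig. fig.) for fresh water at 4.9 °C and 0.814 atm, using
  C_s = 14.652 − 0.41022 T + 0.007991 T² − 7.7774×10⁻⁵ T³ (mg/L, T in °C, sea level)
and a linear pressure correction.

C_s ≈ 10.4 mg/L

At sea level: C_s = 14.652 − 0.41022×4.9 + 0.007991×4.9² − 7.7774×10⁻⁵×4.9³ = 12.82 mg/L.
Pressure correction: C_s' = 12.82 × 0.814 = 10.44 mg/L.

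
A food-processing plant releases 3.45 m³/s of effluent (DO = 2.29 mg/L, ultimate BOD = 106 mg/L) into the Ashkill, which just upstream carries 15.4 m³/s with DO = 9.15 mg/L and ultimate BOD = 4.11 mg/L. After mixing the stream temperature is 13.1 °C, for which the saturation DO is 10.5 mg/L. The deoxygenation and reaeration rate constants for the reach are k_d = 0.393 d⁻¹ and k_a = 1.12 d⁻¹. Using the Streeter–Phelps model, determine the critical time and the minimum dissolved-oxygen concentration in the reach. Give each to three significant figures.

t_c ≈ 1.11 d; minimum DO ≈ 5.34 mg/L

Mixed DO = (15.4×9.15 + 3.45×2.29)/(15.4+3.45) = 148.8/18.85 = 7.894 mg/L.
Mixed L₀ = (15.4×4.11 + 3.45×106)/(18.85) = 429.0/18.85 = 22.76 mg/L.
Initial deficit D₀ = C_s − DO₀ = 10.5 − 7.894 = 2.606 mg/L.
t_c = (1/0.7270) ln[(1.12/0.393)(1 − 2.606×0.7270/(0.393×22.76))] = 1.376 × ln(2.246) = 1.113 d.
D_c = (0.393/1.12) × 22.76 × e^(−0.393×1.113) = 0.3509 × 22.76 × 0.6457 = 5.156 mg/L.
Minimum DO = 10.5 − 5.156 = 5.344 mg/L.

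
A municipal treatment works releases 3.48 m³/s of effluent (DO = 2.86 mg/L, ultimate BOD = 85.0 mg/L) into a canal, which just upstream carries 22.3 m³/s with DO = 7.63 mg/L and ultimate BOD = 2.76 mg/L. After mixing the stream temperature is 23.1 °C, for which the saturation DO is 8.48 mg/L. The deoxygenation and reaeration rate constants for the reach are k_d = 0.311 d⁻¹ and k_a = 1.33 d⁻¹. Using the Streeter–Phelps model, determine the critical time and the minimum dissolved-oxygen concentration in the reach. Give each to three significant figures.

t_c ≈ 0.999 d; minimum DO ≈ 6.10 mg/L

Mixed DO = (22.3×7.63 + 3.48×2.86)/(22.3+3.48) = 180.1/25.78 = 6.986 mg/L.
Mixed L₀ = (22.3×2.76 + 3.48×85.0)/(25.78) = 357.3/25.78 = 13.86 mg/L.
Initial deficit D₀ = C_s − DO₀ = 8.48 − 6.986 = 1.494 mg/L.
t_c = (1/1.019) ln[(1.33/0.311)(1 − 1.494×1.019/(0.311×13.86))] = 0.9814 × ln(2.766) = 0.9986 d.
D_c = (0.311/1.33) × 13.86 × e^(−0.311×0.9986) = 0.2338 × 13.86 × 0.7330 = 2.376 mg/L.
Minimum DO = 8.48 − 2.376 = 6.104 mg/L.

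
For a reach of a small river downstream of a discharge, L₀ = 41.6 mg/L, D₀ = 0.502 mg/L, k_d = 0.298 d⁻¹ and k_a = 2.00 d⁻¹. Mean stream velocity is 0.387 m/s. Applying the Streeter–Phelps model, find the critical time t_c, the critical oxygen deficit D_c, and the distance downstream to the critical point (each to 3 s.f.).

t_c ≈ 1.08 d; D_c ≈ 4.50 mg/L; x_c ≈ 36.0 km

With k_a/k_d = 6.711 and 1 − D₀(k_a−k_d)/(k_d L₀) = 0.9311,
t_c = ln(6.711 × 0.9311) / (2.00 − 0.298) = ln(6.249) / 1.702 = 1.832/1.702 = 1.077 d.
L(t_c) = L₀ e^(−k_d t_c) = 41.6 × 0.7255 = 30.18 mg/L, and at the critical point k_a D_c = k_d L, so D_c = (0.298/2.00) × 30.18 = 4.497 mg/L.
x_c = v t_c = 0.387 m/s × 1.077 d × 86400 s/d = 36000 m ≈ 36.0 km.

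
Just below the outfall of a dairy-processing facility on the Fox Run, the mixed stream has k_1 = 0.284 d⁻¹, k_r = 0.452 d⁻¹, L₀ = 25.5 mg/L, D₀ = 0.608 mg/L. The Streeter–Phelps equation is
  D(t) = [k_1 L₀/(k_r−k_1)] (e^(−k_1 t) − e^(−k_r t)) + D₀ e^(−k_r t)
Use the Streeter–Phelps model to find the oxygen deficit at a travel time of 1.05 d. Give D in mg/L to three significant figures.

k_1 L₀/(k_r−k_1) = 0.284×25.5/(0.452−0.284) = 7.242/0.1680 = 43.11 mg/L.
e^(−k_1 t) = e^(−0.284×1.050) = 0.7422; e^(−k_r t) = e^(−0.452×1.050) = 0.6221.
D = 43.11 × (0.7422 − 0.6221) + 0.608 × 0.6221 = 5.174 + 0.3783 = 5.552 mg/L.

D ≈ 5.55 mg/L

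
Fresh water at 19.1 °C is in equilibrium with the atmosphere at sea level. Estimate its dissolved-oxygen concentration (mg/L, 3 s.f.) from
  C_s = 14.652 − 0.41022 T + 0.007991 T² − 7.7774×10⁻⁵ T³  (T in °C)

C_s ≈ 9.19 mg/L

C_s = 14.652 − 0.41022×19.1 + 0.007991×19.1² − 7.7774×10⁻⁵×19.1³ = 9.190 mg/L.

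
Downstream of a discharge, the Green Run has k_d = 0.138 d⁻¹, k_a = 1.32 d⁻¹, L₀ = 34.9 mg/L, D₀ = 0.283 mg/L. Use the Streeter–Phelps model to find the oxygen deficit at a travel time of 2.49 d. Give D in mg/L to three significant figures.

k_d L₀/(k_a−k_d) = 0.138×34.9/(1.32−0.138) = 4.816/1.182 = 4.075 mg/L.
e^(−k_d t) = e^(−0.138×2.490) = 0.7092; e^(−k_a t) = e^(−1.32×2.490) = 0.03737.
D = 4.075 × (0.7092 − 0.03737) + 0.283 × 0.03737 = 2.737 + 0.01058 = 2.748 mg/L.

D ≈ 2.75 mg/L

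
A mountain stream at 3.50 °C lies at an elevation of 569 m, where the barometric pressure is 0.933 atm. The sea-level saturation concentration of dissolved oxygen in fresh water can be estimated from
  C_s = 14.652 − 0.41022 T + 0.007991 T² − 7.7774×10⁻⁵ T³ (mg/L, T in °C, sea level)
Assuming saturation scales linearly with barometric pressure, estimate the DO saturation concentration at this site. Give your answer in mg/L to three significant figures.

C_s ≈ 12.4 mg/L

At sea level: C_s = 14.652 − 0.41022×3.50 + 0.007991×3.50² − 7.7774×10⁻⁵×3.50³ = 13.31 mg/L.
Pressure correction: C_s' = 13.31 × 0.933 = 12.42 mg/L.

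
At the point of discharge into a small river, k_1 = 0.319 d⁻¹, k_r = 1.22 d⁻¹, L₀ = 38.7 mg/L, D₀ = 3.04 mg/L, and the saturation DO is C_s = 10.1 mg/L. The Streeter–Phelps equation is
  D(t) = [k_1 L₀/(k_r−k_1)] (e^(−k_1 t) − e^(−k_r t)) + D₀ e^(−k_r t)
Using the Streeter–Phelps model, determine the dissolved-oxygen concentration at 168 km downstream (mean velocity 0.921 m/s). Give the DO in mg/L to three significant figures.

Travel time t = x/v = 168 km / (0.921 m/s) = 168000 m / 0.921 m/s = 182400 s = 2.111 d.
k_1 L₀/(k_r−k_1) = 0.319×38.7/(1.22−0.319) = 12.35/0.9010 = 13.70 mg/L.
e^(−k_1 t) = e^(−0.319×2.111) = 0.5099; e^(−k_r t) = e^(−1.22×2.111) = 0.07610.
D = 13.70 × (0.5099 − 0.07610) + 3.04 × 0.07610 = 5.944 + 0.2313 = 6.176 mg/L.
DO = C_s − D = 10.1 − 6.176 = 3.924 mg/L.

DO ≈ 3.92 mg/L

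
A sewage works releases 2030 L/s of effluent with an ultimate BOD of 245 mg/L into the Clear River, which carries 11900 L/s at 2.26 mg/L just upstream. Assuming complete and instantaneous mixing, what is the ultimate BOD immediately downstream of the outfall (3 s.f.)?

Flow-weighted mixing: C = (Q_r C_r + Q_w C_w)/(Q_r + Q_w)
= (11900×2.26 + 2030×245)/(11900 + 2030) = 524200/13930 = 37.63 mg/L.

37.6 mg/L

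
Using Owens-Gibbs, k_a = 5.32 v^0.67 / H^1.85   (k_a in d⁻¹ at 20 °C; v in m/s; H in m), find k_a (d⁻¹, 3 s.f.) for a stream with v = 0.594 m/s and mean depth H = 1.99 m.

k_a ≈ 1.05 d⁻¹

k_a = 5.32 × 0.594^0.67 / 1.99^1.85 = 5.32 × 0.7054 / 3.572 = 1.051 d⁻¹.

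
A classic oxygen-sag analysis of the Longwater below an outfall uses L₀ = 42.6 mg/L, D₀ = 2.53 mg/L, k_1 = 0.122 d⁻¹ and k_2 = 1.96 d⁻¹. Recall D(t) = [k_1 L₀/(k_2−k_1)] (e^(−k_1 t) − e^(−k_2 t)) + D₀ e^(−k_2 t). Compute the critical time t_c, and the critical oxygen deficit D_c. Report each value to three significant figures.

With k_2/k_1 = 16.07 and 1 − D₀(k_2−k_1)/(k_1 L₀) = 0.1053,
t_c = ln(16.07 × 0.1053) / (1.96 − 0.122) = ln(1.691) / 1.838 = 0.5254/1.838 = 0.2858 d.
L(t_c) = L₀ e^(−k_1 t_c) = 42.6 × 0.9657 = 41.14 mg/L, and at the critical point k_2 D_c = k_1 L, so D_c = (0.122/1.96) × 41.14 = 2.561 mg/L.

t_c ≈ 0.286 d; D_c ≈ 2.56 mg/L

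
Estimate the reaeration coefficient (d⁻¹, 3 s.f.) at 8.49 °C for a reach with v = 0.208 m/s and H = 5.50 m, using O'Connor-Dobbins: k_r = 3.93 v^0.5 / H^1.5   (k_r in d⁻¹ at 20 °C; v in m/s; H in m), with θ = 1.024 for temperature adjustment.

k_r ≈ 0.106 d⁻¹

k_r(20) = 3.93 × 0.208^0.5 / 5.50^1.5 = 3.93 × 0.4561 / 12.90 = 0.1390 d⁻¹.
k_r(8.49) = 0.1390 × 1.024^(8.49−20) = 0.1390 × 0.7611 = 0.1058 d⁻¹.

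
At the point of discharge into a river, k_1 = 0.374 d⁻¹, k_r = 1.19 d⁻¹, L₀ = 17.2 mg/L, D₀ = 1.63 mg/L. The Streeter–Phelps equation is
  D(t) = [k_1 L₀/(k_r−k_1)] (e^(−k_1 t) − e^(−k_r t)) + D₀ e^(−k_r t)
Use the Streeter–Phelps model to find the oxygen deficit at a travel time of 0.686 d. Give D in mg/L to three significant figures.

D ≈ 3.34 mg/L

k_1 L₀/(k_r−k_1) = 0.374×17.2/(1.19−0.374) = 6.433/0.8160 = 7.883 mg/L.
e^(−k_1 t) = e^(−0.374×0.6860) = 0.7737; e^(−k_r t) = e^(−1.19×0.6860) = 0.4420.
D = 7.883 × (0.7737 − 0.4420) + 1.63 × 0.4420 = 2.615 + 0.7205 = 3.335 mg/L.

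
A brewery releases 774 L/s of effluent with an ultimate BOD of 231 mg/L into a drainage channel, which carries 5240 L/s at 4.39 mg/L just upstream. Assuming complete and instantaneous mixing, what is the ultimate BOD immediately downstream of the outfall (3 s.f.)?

Flow-weighted mixing: C = (Q_r C_r + Q_w C_w)/(Q_r + Q_w)
= (5240×4.39 + 774×231)/(5240 + 774) = 201800/6014 = 33.55 mg/L.

33.6 mg/L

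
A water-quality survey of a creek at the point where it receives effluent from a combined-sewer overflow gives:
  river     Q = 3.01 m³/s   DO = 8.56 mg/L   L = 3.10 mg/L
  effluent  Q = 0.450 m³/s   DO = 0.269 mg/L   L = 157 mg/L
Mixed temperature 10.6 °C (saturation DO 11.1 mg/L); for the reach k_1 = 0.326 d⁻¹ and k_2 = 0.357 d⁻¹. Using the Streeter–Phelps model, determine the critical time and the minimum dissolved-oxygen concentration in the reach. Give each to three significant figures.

Mixed DO = (3.01×8.56 + 0.450×0.269)/(3.01+0.450) = 25.89/3.460 = 7.482 mg/L.
Mixed L₀ = (3.01×3.10 + 0.450×157)/(3.460) = 79.98/3.460 = 23.12 mg/L.
Initial deficit D₀ = C_s − DO₀ = 11.1 − 7.482 = 3.618 mg/L.
t_c = (1/0.03100) ln[(0.357/0.326)(1 − 3.618×0.03100/(0.326×23.12))] = 32.26 × ln(1.079) = 2.447 d.
D_c = (0.326/0.357) × 23.12 × e^(−0.326×2.447) = 0.9132 × 23.12 × 0.4504 = 9.508 mg/L.
Minimum DO = 11.1 − 9.508 = 1.592 mg/L.

t_c ≈ 2.45 d; minimum DO ≈ 1.59 mg/L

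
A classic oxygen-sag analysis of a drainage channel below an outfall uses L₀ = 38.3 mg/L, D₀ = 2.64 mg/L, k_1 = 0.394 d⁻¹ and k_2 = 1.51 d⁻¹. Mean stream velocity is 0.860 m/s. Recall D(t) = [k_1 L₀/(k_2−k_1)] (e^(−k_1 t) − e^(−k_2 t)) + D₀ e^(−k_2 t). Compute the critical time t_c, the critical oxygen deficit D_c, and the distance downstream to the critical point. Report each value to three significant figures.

t_c ≈ 1.01 d; D_c ≈ 6.71 mg/L; x_c ≈ 75.0 km

At the critical point dD/dt = 0, so k_1 L₀ e^(−k_1 t) = k_2 D. Substituting D(t) from the Streeter–Phelps equation and solving for t gives
t_c = ln[(k_2/k_1)(1 − D₀(k_2−k_1)/(k_1 L₀))] / (k_2−k_1).
Here k_2−k_1 = 1.116 d⁻¹ and 1 − D₀(k_2−k_1)/(k_1 L₀) = 1 − 2.64×1.116/(0.394×38.3) = 0.8048, so
t_c = ln(3.832 × 0.8048) / 1.116 = 1.126 / 1.116 = 1.009 d.
D_c = (k_1/k_2) L₀ e^(−k_1 t_c) = (0.394/1.51) × 38.3 × e^(−0.394×1.009) = 0.2609 × 38.3 × 0.6719 = 6.715 mg/L.
x_c = v t_c = 0.860 m/s × 1.009 d × 86400 s/d = 74990 m ≈ 75.0 km.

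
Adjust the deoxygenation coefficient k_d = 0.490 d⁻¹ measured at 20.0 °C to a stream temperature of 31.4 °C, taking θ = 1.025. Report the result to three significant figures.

k_d(T₂) = k_d(T₁) · θ^(T₂−T₁) = 0.490 × 1.025^(31.4−20.0)
= 0.490 × 1.025^11.4 = 0.490 × 1.325 = 0.6493 d⁻¹.

k_d ≈ 0.649 d⁻¹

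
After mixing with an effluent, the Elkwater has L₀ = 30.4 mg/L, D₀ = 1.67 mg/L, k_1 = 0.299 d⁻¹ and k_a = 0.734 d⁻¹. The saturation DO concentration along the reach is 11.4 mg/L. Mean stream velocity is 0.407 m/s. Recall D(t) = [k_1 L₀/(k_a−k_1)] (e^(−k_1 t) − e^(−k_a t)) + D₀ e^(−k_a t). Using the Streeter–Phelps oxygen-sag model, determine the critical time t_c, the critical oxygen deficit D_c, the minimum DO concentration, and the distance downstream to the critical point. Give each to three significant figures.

With k_a/k_1 = 2.455 and 1 − D₀(k_a−k_1)/(k_1 L₀) = 0.9201,
t_c = ln(2.455 × 0.9201) / (0.734 − 0.299) = ln(2.259) / 0.4350 = 0.8148/0.4350 = 1.873 d.
D_c = (k_1/k_a) L₀ e^(−k_1 t_c) = (0.299/0.734) × 30.4 × e^(−0.299×1.873) = 0.4074 × 30.4 × 0.5712 = 7.073 mg/L.
Minimum DO = C_s − D_c = 11.4 − 7.073 = 4.327 mg/L.
x_c = v t_c = 0.407 m/s × 1.873 d × 86400 s/d = 65860 m ≈ 65.9 km.

t_c ≈ 1.87 d; D_c ≈ 7.07 mg/L; min DO ≈ 4.33 mg/L; x_c ≈ 65.9 km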